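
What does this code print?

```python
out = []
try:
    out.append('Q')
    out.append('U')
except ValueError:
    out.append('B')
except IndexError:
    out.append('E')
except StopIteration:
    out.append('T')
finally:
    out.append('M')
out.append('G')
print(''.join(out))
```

Execution trace: 'Q' (try body) → 'U' (try body, no exception) → 'M' (finally) → 'G' (after the try/except). Output: QUMG

Answer: QUMG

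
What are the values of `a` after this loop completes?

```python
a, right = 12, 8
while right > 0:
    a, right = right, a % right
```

GCD of 12 and 8
`a` takes the values: 12 → 8 → 4

Answer: 4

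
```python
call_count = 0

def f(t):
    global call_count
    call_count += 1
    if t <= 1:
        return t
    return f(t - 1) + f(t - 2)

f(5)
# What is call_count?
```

Calls(t) = 1 + Calls(t-1) + Calls(t-2); Calls(0)=Calls(1)=1. For t=5 this gives 15.

Answer: 15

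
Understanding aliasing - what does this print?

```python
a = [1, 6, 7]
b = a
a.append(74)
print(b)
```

Key concept: basic list aliasing.
Step by step:
`a = [1, 6, 7]` → a = [1, 6, 7]
`b = a` → b = [1, 6, 7] (same object as a)
`a.append(74)` → a = [1, 6, 7, 74] (same object as b); b = [1, 6, 7, 74] (same object as a)
`print(b)` → prints [1, 6, 7, 74]

Answer: [1, 6, 7, 74]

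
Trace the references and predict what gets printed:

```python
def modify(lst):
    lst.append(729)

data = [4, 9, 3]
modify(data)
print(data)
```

Key concept: function modifies passed list.
Step by step:
`data = [4, 9, 3]` → data = [4, 9, 3]
`modify(data)` → data = [4, 9, 3, 729]
`print(data)` → prints [4, 9, 3, 729]

Answer: [4, 9, 3, 729]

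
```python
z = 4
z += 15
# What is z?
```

Trace:
`z = 4` → z = 4
`z += 15` → z = 19
So z = 19

Answer: 19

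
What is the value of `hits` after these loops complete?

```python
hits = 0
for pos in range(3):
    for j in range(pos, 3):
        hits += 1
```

Upper triangle: 3 + 2 + ... + 1
`hits` takes the values: 0 → 1 → 2 → 3 → 4 → 5 → 6

Answer: 6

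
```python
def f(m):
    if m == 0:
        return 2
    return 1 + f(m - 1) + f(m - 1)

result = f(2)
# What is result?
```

f(m) = 1 + 2·f(m-1), f(0)=2. Closed form: (2+1)·2^2 - 1 = 11.

Answer: 11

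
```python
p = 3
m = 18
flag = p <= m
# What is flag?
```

Trace:
`p = 3` → p = 3
`m = 18` → m = 18
`flag = p <= m` → flag = True
So flag = True

Answer: True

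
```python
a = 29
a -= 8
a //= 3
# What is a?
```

Trace:
`a = 29` → a = 29
`a -= 8` → a = 21
`a //= 3` → a = 7
So a = 7

Answer: 7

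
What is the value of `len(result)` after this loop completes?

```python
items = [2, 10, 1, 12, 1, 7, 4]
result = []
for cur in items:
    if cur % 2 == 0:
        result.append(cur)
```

Count even numbers in [2, 10, 1, 12, 1, 7, 4]
`result` takes the values: [] → [2] → [2, 10] → [2, 10, 12] → [2, 10, 12, 4]
So `len(result)` = 4

Answer: 4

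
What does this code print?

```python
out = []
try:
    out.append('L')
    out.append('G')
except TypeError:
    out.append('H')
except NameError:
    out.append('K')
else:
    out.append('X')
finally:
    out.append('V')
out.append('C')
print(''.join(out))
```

Execution trace: 'L' (try body) → 'G' (try body, no exception) → 'X' (else) → 'V' (finally) → 'C' (after the try/except). Output: LGXVC

Answer: LGXVC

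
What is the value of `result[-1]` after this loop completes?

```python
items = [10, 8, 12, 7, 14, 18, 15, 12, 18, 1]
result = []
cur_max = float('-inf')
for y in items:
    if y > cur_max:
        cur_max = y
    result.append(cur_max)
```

Running max ends at 18
`result` takes the values: [] → [10] → [10, 10] → [10, 10, 12] → [10, 10, 12, 12] → [10, 10, 12, 12, 14] → [10, 10, 12, 12, 14, 18] → [10, 10, 12, 12, 14, 18, 18] → [10, 10, 12, 12, 14, 18, 18, 18] → [10, 10, 12, 12, 14, 18, 18, 18, 18] → [10, 10, 12, 12, 14, 18, 18, 18, 18, 18]
So `result[-1]` = 18

Answer: 18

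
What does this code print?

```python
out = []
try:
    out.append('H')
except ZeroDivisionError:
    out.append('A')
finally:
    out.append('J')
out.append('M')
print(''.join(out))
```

Execution trace: 'H' (try body, no exception) → 'J' (finally) → 'M' (after the try/except). Output: HJM

Answer: HJM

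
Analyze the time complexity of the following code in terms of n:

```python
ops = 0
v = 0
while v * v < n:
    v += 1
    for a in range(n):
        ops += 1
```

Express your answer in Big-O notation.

Each loop level contributes: √n × n. Multiplying the contributions gives O(n√n).

Answer: O(n√n)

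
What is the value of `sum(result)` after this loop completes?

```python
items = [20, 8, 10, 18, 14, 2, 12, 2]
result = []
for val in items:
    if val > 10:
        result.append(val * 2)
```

Sum of doubled values > 10
`result` takes the values: [] → [40] → [40, 36] → [40, 36, 28] → [40, 36, 28, 24]
So `sum(result)` = 128

Answer: 128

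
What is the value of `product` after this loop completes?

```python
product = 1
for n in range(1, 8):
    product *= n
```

7! = 5040
`product` takes the values: 1 → 2 → 6 → 24 → 120 → 720 → 5040

Answer: 5040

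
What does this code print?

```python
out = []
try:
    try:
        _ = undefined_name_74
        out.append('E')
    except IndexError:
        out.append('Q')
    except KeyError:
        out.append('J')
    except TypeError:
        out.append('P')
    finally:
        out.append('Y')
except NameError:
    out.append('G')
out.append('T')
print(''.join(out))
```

Execution trace: 'Y' (finally) → 'G' (outer except NameError) → 'T' (after the try/except). Output: YGT

Answer: YGT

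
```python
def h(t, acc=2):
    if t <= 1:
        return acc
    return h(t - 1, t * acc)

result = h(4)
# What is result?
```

Accumulator trace (n, acc): (4, 2) -> (3, 8) -> (2, 24) -> (1, 48) -> return 48

Answer: 48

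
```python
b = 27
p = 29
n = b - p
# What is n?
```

Trace:
`b = 27` → b = 27
`p = 29` → p = 29
`n = b - p` → n = -2
So n = -2

Answer: -2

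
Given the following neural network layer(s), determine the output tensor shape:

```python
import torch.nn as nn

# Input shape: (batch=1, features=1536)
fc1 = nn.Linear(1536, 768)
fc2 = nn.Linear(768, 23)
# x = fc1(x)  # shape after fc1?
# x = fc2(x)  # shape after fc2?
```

Input: (1, 1536) -> after fc1: (1, 768) -> Output: (1, 23)

Answer: (1, 23)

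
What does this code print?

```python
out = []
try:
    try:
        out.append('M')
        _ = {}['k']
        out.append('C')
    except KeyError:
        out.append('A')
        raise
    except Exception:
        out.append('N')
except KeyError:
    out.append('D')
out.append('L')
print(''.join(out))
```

Execution trace: 'M' (inner try body) → 'A' (inner except KeyError) → 'D' (outer except KeyError) → 'L' (after the try/except). Output: MADL

Answer: MADL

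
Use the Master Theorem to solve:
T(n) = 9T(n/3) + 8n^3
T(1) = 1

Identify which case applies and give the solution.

a=9, b=3, f(n)=8n^3. log_3(9) = 2. Since c=3 > 2 and the regularity condition holds (9(n/3)^3 = (9/3^3)n^3 with 9/3^3 < 1), Case 3 applies: T(n) = Θ(f(n)) = O(n^3).

Answer: O(n^3) - Case 3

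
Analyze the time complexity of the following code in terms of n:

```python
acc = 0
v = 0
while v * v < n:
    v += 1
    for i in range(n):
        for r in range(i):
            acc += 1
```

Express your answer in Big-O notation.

Each loop level contributes: √n × n × n. Multiplying the contributions gives O(n^2√n).

Answer: O(n^2√n)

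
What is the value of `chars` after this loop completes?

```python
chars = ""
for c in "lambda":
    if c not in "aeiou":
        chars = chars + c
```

Remove vowels from 'lambda'
`chars` takes the values: "" → "l" → "lm" → "lmb" → "lmbd"

Answer: "lmbd"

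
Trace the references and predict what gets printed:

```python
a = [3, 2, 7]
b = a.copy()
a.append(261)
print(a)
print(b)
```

Key concept: list.copy() creates independent copy.
Step by step:
`a = [3, 2, 7]` → a = [3, 2, 7]
`b = a.copy()` → b = [3, 2, 7]
`a.append(261)` → a = [3, 2, 7, 261]
`print(a)` → prints [3, 2, 7, 261]
`print(b)` → prints [3, 2, 7]

Answer:
[3, 2, 7, 261]
[3, 2, 7]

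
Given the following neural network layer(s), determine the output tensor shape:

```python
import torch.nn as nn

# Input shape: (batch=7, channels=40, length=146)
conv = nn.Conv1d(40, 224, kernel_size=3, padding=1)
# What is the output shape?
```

Input: (7, 40, 146) -> Output: (7, 224, 146)

Answer: (7, 224, 146)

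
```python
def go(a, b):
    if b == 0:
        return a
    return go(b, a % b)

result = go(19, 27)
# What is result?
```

go(19, 27) -> go(27, 19) -> go(19, 8) -> go(8, 3) -> go(3, 2) -> go(2, 1) -> go(1, 0) -> 1

Answer: 1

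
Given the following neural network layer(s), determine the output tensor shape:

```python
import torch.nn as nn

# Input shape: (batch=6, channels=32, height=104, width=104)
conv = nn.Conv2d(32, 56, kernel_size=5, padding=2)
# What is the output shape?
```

Input: (6, 32, 104, 104) -> Output: (6, 56, 104, 104)

Answer: (6, 56, 104, 104)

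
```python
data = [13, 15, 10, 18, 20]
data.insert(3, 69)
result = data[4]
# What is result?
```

Trace:
`data = [13, 15, 10, 18, 20]` → data = [13, 15, 10, 18, 20]
`data.insert(3, 69)` → data = [13, 15, 10, 69, 18, 20]
`result = data[4]` → result = 18
So result = 18

Answer: 18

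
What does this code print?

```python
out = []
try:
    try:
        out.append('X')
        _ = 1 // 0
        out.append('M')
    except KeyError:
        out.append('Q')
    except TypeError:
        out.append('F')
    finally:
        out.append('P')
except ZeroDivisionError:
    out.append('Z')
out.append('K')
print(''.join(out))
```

Execution trace: 'X' (try body) → 'P' (finally) → 'Z' (outer except ZeroDivisionError) → 'K' (after the try/except). Output: XPZK

Answer: XPZK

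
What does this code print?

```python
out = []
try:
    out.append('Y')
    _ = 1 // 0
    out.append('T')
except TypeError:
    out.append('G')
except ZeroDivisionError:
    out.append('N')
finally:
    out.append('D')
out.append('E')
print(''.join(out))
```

Execution trace: 'Y' (try body) → 'N' (except ZeroDivisionError) → 'D' (finally) → 'E' (after the try/except). Output: YNDE

Answer: YNDE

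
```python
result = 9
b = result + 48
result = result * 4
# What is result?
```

Trace:
`result = 9` → result = 9
`b = result + 48` → b = 57
`result = result * 4` → result = 36
So result = 36

Answer: 36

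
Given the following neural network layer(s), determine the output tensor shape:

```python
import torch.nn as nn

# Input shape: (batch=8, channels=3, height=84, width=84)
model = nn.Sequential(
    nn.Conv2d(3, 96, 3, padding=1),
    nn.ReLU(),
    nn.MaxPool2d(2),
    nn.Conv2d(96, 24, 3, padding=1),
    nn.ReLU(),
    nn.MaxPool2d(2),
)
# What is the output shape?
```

Input: (8, 3, 84, 84) -> after first Conv2d: (8, 96, 84, 84) -> after first MaxPool2d: (8, 96, 42, 42) -> after second Conv2d: (8, 24, 42, 42) -> Output: (8, 24, 21, 21)

Answer: (8, 24, 21, 21)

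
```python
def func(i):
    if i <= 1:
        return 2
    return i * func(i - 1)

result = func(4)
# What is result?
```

func(4) = 4 * 3 * 2 * 2 = 48

Answer: 48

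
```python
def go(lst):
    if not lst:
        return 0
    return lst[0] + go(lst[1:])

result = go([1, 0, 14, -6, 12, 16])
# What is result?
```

1 + 0 + 14 + (-6) + 12 + 16 + 0 = 37

Answer: 37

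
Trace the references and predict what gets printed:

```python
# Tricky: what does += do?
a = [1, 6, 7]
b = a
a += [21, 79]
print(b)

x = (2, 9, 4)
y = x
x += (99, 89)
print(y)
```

Key concept: += behavior differs for mutable vs immutable.
Step by step:
`a = [1, 6, 7]` → a = [1, 6, 7]
`b = a` → b = [1, 6, 7] (same object as a)
`a += [21, 79]` → a = [1, 6, 7, 21, 79] (same object as b); b = [1, 6, 7, 21, 79] (same object as a)
`print(b)` → prints [1, 6, 7, 21, 79]
`x = (2, 9, 4)` → x = (2, 9, 4)
`y = x` → y = (2, 9, 4)
`x += (99, 89)` → x = (2, 9, 4, 99, 89)
`print(y)` → prints (2, 9, 4)

Answer:
[1, 6, 7, 21, 79]
(2, 9, 4)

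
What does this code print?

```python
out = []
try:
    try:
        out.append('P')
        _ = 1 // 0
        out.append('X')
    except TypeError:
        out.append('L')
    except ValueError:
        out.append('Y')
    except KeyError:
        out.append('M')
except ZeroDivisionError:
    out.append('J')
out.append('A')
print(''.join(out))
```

Execution trace: 'P' (try body) → 'J' (outer except ZeroDivisionError) → 'A' (after the try/except). Output: PJA

Answer: PJA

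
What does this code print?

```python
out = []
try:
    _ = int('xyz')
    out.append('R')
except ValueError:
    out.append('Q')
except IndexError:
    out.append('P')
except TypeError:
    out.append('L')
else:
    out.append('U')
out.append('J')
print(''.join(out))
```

Execution trace: 'Q' (except ValueError) → 'J' (after the try/except). Output: QJ

Answer: QJ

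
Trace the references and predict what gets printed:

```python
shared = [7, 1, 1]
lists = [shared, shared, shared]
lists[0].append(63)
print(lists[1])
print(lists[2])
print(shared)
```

Key concept: list of same reference.
Step by step:
`shared = [7, 1, 1]` → shared = [7, 1, 1]
`lists = [shared, shared, shared]` → lists = [[7, 1, 1], [7, 1, 1], [7, 1, 1]]
`lists[0].append(63)` → shared = [7, 1, 1, 63]; lists = [[7, 1, 1, 63], [7, 1, 1, 63], [7, 1, 1, 63]]
`print(lists[1])` → prints [7, 1, 1, 63]
`print(lists[2])` → prints [7, 1, 1, 63]
`print(shared)` → prints [7, 1, 1, 63]

Answer:
[7, 1, 1, 63]
[7, 1, 1, 63]
[7, 1, 1, 63]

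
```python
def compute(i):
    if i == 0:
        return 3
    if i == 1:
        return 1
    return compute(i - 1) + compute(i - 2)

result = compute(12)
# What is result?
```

Build up from base cases: compute(0)=3, compute(1)=1, compute(2)=4, compute(3)=5, compute(4)=9, compute(5)=14, compute(6)=23, ..., compute(12)=411

Answer: 411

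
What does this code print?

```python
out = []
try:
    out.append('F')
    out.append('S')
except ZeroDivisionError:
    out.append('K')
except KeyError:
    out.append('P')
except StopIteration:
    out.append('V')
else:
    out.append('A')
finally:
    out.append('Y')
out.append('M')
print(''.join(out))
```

Execution trace: 'F' (try body) → 'S' (try body, no exception) → 'A' (else) → 'Y' (finally) → 'M' (after the try/except). Output: FSAYM

Answer: FSAYM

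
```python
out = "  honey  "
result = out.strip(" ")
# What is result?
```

Trace:
`out = "  honey  "` → out = '  honey  '
`result = out.strip(" ")` → result = 'honey'
So result = 'honey'

Answer: 'honey'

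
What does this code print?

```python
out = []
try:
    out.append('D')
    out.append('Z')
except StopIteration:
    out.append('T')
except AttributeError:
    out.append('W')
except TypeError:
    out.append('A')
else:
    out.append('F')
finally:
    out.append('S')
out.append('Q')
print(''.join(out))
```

Execution trace: 'D' (try body) → 'Z' (try body, no exception) → 'F' (else) → 'S' (finally) → 'Q' (after the try/except). Output: DZFSQ

Answer: DZFSQ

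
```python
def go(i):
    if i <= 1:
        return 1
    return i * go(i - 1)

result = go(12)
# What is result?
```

go(12) = 12 * 11 * 10 * 9 * 8 * 7 * 6 * 5 * 4 * 3 * 2 * 1 = 479001600

Answer: 479001600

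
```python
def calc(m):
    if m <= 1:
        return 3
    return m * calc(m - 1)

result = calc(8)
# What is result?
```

calc(8) = 8 * 7 * 6 * 5 * 4 * 3 * 2 * 3 = 120960

Answer: 120960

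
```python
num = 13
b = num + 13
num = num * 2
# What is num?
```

Trace:
`num = 13` → num = 13
`b = num + 13` → b = 26
`num = num * 2` → num = 26
So num = 26

Answer: 26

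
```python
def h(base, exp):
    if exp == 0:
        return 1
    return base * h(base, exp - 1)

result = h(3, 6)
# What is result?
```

h(3, 6) = 3 * 3 * 3 * 3 * 3 * 3 = 729

Answer: 729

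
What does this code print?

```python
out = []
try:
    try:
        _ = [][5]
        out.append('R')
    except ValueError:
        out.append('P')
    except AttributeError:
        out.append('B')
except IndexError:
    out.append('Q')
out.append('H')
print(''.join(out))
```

Execution trace: 'Q' (outer except IndexError) → 'H' (after the try/except). Output: QH

Answer: QH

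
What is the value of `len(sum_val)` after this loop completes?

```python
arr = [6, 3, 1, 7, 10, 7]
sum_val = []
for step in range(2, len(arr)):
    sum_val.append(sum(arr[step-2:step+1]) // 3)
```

Number of 3-element averages
`sum_val` takes the values: [] → [3] → [3, 3] → [3, 3, 6] → [3, 3, 6, 8]
So `len(sum_val)` = 4

Answer: 4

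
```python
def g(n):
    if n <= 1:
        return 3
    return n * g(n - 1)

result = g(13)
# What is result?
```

g(13) = 13 * 12 * 11 * 10 * 9 * 8 * 7 * 6 * 5 * 4 * 3 * 2 * 3 = 18681062400

Answer: 18681062400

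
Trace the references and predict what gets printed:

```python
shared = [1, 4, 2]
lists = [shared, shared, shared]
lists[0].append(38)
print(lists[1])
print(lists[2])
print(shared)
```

Key concept: list of same reference.
Step by step:
`shared = [1, 4, 2]` → shared = [1, 4, 2]
`lists = [shared, shared, shared]` → lists = [[1, 4, 2], [1, 4, 2], [1, 4, 2]]
`lists[0].append(38)` → shared = [1, 4, 2, 38]; lists = [[1, 4, 2, 38], [1, 4, 2, 38], [1, 4, 2, 38]]
`print(lists[1])` → prints [1, 4, 2, 38]
`print(lists[2])` → prints [1, 4, 2, 38]
`print(shared)` → prints [1, 4, 2, 38]

Answer:
[1, 4, 2, 38]
[1, 4, 2, 38]
[1, 4, 2, 38]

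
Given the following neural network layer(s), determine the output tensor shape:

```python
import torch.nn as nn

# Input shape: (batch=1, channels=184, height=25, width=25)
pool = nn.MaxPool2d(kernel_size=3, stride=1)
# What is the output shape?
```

Input: (1, 184, 25, 25) -> Output: (1, 184, 23, 23)

Answer: (1, 184, 23, 23)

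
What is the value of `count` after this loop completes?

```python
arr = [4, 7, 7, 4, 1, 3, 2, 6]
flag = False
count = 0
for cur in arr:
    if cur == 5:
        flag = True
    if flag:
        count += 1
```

Count elements after first 5 in [4, 7, 7, 4, 1, 3, 2, 6]
`count` takes the values: 0

Answer: 0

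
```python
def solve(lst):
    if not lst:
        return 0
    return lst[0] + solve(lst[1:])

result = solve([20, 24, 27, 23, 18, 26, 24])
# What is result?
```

20 + 24 + 27 + 23 + 18 + 26 + 24 + 0 = 162

Answer: 162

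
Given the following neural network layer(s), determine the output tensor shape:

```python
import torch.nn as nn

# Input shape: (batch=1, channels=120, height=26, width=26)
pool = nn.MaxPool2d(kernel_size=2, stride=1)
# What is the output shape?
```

Input: (1, 120, 26, 26) -> Output: (1, 120, 25, 25)

Answer: (1, 120, 25, 25)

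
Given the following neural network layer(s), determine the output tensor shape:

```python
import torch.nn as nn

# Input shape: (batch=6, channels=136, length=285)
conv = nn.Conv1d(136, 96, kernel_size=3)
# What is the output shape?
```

Input: (6, 136, 285) -> Output: (6, 96, 283)

Answer: (6, 96, 283)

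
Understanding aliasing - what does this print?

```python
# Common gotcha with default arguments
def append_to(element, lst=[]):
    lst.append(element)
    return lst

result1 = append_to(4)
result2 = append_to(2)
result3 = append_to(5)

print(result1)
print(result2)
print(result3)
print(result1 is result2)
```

Key concept: mutable default argument gotcha.
Step by step:
`result1 = append_to(4)` → result1 = [4]
`result2 = append_to(2)` → result1 = [4, 2] (same object as result2); result2 = [4, 2] (same object as result1)
`result3 = append_to(5)` → result1 = [4, 2, 5] (same object as result2, result3); result2 = [4, 2, 5] (same object as result1, result3); result3 = [4, 2, 5] (same object as result1, result2)
`print(result1)` → prints [4, 2, 5]
`print(result2)` → prints [4, 2, 5]
`print(result3)` → prints [4, 2, 5]
`print(result1 is result2)` → prints True

Answer:
[4, 2, 5]
[4, 2, 5]
[4, 2, 5]
True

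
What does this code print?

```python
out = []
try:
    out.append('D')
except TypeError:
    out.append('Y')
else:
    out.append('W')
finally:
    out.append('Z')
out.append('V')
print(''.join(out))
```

Execution trace: 'D' (try body, no exception) → 'W' (else) → 'Z' (finally) → 'V' (after the try/except). Output: DWZV

Answer: DWZV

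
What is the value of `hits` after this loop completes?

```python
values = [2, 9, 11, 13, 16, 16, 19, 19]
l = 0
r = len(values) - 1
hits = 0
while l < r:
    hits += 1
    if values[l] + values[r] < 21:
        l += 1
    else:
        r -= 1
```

Steps to find pair summing to 21
`hits` takes the values: 0 → 1 → 2 → 3 → 4 → 5 → 6 → 7

Answer: 7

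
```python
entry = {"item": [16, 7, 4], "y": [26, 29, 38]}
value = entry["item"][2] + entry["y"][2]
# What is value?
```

Trace:
`entry = {"item": [16, 7, 4], "y": [26, 29, 38]}` → entry = {'item': [16, 7, 4], 'y': [26, 29, 38]}
`value = entry["item"][2] + entry["y"][2]` → value = 42
So value = 42

Answer: 42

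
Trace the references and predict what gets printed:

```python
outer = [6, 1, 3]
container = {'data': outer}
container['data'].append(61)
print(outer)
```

Key concept: dict holds reference to list.
Step by step:
`outer = [6, 1, 3]` → outer = [6, 1, 3]
`container = {'data': outer}` → container = {'data': [6, 1, 3]}
`container['data'].append(61)` → outer = [6, 1, 3, 61]; container = {'data': [6, 1, 3, 61]}
`print(outer)` → prints [6, 1, 3, 61]

Answer: [6, 1, 3, 61]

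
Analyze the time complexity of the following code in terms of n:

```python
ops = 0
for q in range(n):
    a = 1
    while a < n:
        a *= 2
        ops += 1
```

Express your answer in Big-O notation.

Each loop level contributes: n × log n. Multiplying the contributions gives O(n log n).

Answer: O(n log n)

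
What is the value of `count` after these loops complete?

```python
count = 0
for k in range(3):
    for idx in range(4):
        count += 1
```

3 * 4 = 12
`count` takes the values: 0 → 1 → 2 → 3 → 4 → 5 → 6 → 7 → 8 → 9 → 10 → 11 → 12

Answer: 12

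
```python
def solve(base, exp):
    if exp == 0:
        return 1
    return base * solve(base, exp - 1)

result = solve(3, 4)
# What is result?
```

solve(3, 4) = 3 * 3 * 3 * 3 = 81

Answer: 81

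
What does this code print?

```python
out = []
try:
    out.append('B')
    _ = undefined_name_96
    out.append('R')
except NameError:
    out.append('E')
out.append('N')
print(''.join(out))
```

Execution trace: 'B' (try body) → 'E' (except NameError) → 'N' (after the try/except). Output: BEN

Answer: BEN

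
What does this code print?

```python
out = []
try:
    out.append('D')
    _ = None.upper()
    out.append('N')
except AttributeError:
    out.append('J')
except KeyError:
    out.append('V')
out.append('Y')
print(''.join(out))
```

Execution trace: 'D' (try body) → 'J' (except AttributeError) → 'Y' (after the try/except). Output: DJY

Answer: DJY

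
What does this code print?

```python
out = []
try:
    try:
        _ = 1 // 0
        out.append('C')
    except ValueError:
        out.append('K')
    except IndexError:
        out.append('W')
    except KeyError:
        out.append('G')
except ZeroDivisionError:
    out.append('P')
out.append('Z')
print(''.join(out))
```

Execution trace: 'P' (outer except ZeroDivisionError) → 'Z' (after the try/except). Output: PZ

Answer: PZ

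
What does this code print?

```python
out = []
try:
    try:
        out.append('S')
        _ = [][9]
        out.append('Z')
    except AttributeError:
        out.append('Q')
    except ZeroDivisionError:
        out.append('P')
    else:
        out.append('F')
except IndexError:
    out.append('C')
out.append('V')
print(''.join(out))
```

Execution trace: 'S' (try body) → 'C' (outer except IndexError) → 'V' (after the try/except). Output: SCV

Answer: SCV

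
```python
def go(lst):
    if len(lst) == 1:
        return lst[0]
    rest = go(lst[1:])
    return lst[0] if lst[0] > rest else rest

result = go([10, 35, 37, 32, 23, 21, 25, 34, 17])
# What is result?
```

Recursive max over [10, 35, 37, 32, 23, 21, 25, 34, 17] = 37

Answer: 37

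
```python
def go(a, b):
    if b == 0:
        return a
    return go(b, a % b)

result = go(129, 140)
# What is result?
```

go(129, 140) -> go(140, 129) -> go(129, 11) -> go(11, 8) -> go(8, 3) -> go(3, 2) -> go(2, 1) -> go(1, 0) -> 1

Answer: 1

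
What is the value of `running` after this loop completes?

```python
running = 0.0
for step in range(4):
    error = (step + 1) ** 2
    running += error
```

Sum of squared losses 1² + 2² + ... + 4²
`running` takes the values: 0.0 → 1.0 → 5.0 → 14.0 → 30.0

Answer: 30.0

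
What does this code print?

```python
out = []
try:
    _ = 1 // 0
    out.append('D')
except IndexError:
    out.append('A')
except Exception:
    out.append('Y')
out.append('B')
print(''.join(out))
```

Execution trace: 'Y' (except Exception) → 'B' (after the try/except). Output: YB

Answer: YB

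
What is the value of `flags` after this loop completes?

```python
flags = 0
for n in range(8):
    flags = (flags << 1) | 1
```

Build 8 consecutive 1-bits: 0b11111111
`flags` takes the values: 0 → 1 → 3 → 7 → 15 → 31 → 63 → 127 → 255

Answer: 255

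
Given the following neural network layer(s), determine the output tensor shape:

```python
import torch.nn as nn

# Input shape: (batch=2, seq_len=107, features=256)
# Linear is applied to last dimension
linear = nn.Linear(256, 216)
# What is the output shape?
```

Input: (2, 107, 256) -> Output: (2, 107, 216)

Answer: (2, 107, 216)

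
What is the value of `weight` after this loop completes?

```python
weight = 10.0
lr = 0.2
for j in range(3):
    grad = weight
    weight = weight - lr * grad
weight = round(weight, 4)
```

Gradient descent: w = 10.0 * (1 - 0.2)^3
`weight` takes the values: 10.0 → 8.0 → 6.4 → 5.12

Answer: 5.12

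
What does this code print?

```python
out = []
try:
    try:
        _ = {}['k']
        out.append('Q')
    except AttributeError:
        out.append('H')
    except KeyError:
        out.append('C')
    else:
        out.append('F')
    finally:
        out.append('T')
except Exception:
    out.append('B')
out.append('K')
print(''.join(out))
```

Execution trace: 'C' (inner except KeyError) → 'T' (inner finally) → 'K' (after the try/except). Output: CTK

Answer: CTK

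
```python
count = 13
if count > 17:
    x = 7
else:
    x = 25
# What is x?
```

Trace:
`count = 13` → count = 13
`if count > 17: ...` → count > 17 is False, take else branch → x = 25
So x = 25

Answer: 25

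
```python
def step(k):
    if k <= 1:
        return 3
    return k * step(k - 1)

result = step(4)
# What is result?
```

step(4) = 4 * 3 * 2 * 3 = 72

Answer: 72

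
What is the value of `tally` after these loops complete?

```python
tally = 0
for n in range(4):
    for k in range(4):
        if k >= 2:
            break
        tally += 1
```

Inner breaks at 2, outer runs 4 times
`tally` takes the values: 0 → 1 → 2 → 3 → 4 → 5 → 6 → 7 → 8

Answer: 8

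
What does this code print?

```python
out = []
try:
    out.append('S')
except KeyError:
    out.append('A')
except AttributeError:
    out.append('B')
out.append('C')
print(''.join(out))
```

Execution trace: 'S' (try body, no exception) → 'C' (after the try/except). Output: SC

Answer: SC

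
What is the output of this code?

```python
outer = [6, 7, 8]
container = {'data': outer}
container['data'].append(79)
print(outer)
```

Key concept: dict holds reference to list.
Step by step:
`outer = [6, 7, 8]` → outer = [6, 7, 8]
`container = {'data': outer}` → container = {'data': [6, 7, 8]}
`container['data'].append(79)` → outer = [6, 7, 8, 79]; container = {'data': [6, 7, 8, 79]}
`print(outer)` → prints [6, 7, 8, 79]

Answer: [6, 7, 8, 79]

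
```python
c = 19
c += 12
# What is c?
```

Trace:
`c = 19` → c = 19
`c += 12` → c = 31
So c = 31

Answer: 31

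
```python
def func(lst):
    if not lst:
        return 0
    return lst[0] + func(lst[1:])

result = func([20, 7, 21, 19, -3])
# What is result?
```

20 + 7 + 21 + 19 + (-3) + 0 = 64

Answer: 64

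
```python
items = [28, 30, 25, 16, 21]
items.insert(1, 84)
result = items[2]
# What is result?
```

Trace:
`items = [28, 30, 25, 16, 21]` → items = [28, 30, 25, 16, 21]
`items.insert(1, 84)` → items = [28, 84, 30, 25, 16, 21]
`result = items[2]` → result = 30
So result = 30

Answer: 30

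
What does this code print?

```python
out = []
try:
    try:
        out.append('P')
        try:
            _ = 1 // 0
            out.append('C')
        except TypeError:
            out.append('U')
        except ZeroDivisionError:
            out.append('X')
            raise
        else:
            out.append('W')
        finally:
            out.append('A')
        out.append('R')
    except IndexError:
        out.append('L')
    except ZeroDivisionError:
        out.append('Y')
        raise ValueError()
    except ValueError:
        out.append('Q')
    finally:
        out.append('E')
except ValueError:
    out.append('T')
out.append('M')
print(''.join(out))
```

Execution trace: 'P' (try body) → 'X' (inner except ZeroDivisionError) → 'A' (inner finally) → 'Y' (except ZeroDivisionError) → 'E' (finally) → 'T' (outer except ValueError) → 'M' (after the try/except). Output: PXAYETM

Answer: PXAYETM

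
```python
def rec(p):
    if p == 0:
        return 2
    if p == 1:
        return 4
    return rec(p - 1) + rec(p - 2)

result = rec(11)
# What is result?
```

Build up from base cases: rec(0)=2, rec(1)=4, rec(2)=6, rec(3)=10, rec(4)=16, rec(5)=26, rec(6)=42, ..., rec(11)=466

Answer: 466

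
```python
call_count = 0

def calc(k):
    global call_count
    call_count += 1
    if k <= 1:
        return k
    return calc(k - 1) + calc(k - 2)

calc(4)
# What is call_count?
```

Calls(k) = 1 + Calls(k-1) + Calls(k-2); Calls(0)=Calls(1)=1. For k=4 this gives 9.

Answer: 9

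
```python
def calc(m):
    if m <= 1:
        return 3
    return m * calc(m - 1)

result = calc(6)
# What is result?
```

calc(6) = 6 * 5 * 4 * 3 * 2 * 3 = 2160

Answer: 2160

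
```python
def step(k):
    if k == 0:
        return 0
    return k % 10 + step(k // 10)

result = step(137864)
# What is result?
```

Sum of digits of 137864: 4 + 6 + 8 + 7 + 3 + 1 = 29

Answer: 29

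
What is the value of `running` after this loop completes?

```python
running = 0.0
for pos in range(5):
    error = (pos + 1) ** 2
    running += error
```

Sum of squared losses 1² + 2² + ... + 5²
`running` takes the values: 0.0 → 1.0 → 5.0 → 14.0 → 30.0 → 55.0

Answer: 55.0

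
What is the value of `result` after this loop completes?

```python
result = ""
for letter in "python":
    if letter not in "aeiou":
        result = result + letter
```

Remove vowels from 'python'
`result` takes the values: "" → "p" → "py" → "pyt" → "pyth" → "pythn"

Answer: "pythn"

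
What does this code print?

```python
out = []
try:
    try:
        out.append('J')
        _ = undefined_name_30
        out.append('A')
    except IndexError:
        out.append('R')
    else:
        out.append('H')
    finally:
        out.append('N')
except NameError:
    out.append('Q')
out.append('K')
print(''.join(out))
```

Execution trace: 'J' (try body) → 'N' (finally) → 'Q' (outer except NameError) → 'K' (after the try/except). Output: JNQK

Answer: JNQK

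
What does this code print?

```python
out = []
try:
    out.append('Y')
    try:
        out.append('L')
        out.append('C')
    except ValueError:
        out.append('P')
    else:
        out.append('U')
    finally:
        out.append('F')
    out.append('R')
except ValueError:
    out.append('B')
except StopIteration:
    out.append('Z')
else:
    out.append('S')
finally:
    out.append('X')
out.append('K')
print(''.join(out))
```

Execution trace: 'Y' (try body) → 'L' (inner try body) → 'C' (inner try body, no exception) → 'U' (inner else) → 'F' (inner finally) → 'R' (try body, no exception) → 'S' (else) → 'X' (finally) → 'K' (after the try/except). Output: YLCUFRSXK

Answer: YLCUFRSXK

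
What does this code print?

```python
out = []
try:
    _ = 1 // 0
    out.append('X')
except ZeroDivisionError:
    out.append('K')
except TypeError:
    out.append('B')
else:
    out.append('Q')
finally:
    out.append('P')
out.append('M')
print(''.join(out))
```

Execution trace: 'K' (except ZeroDivisionError) → 'P' (finally) → 'M' (after the try/except). Output: KPM

Answer: KPM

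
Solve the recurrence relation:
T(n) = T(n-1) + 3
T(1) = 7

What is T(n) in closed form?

Unrolling: T(n) = T(1) + 3·(n-1) = 7 + 3(n-1) = 3n + 4.

Answer: T(n) = 3n + 4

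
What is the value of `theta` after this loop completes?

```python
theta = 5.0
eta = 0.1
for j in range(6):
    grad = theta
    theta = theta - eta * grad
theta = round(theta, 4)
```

Gradient descent: w = 5.0 * (1 - 0.1)^6
`theta` takes the values: 5.0 → 4.5 → 4.05 → 3.645 → 3.2805 → 2.95245 → 2.657205 → 2.6572

Answer: 2.6572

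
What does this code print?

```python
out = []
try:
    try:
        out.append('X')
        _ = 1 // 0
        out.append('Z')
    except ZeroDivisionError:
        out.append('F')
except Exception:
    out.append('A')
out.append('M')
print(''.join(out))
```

Execution trace: 'X' (inner try body) → 'F' (inner except ZeroDivisionError) → 'M' (after the try/except). Output: XFM

Answer: XFM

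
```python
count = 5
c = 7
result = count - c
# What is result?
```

Trace:
`count = 5` → count = 5
`c = 7` → c = 7
`result = count - c` → result = -2
So result = -2

Answer: -2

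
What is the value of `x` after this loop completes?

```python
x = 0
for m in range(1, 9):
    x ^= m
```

XOR of 1 to 8
`x` takes the values: 0 → 1 → 3 → 0 → 4 → 1 → 7 → 0 → 8

Answer: 8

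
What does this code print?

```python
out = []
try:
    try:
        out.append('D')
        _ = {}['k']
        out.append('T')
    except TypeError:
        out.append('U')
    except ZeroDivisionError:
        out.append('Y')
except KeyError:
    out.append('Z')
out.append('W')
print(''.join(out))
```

Execution trace: 'D' (try body) → 'Z' (outer except KeyError) → 'W' (after the try/except). Output: DZW

Answer: DZW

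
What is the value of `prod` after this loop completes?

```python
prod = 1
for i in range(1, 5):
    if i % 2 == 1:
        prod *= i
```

Product of odd numbers 1 to 4
`prod` takes the values: 1 → 3

Answer: 3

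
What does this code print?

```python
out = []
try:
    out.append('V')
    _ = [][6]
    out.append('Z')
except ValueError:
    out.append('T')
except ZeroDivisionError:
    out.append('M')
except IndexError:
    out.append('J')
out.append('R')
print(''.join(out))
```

Execution trace: 'V' (try body) → 'J' (except IndexError) → 'R' (after the try/except). Output: VJR

Answer: VJR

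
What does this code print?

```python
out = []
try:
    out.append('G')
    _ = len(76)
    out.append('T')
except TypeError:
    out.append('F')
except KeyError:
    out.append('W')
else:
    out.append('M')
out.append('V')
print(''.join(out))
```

Execution trace: 'G' (try body) → 'F' (except TypeError) → 'V' (after the try/except). Output: GFV

Answer: GFV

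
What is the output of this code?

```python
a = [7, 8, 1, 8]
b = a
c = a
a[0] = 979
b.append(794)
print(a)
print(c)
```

Key concept: multiple aliases.
Step by step:
`a = [7, 8, 1, 8]` → a = [7, 8, 1, 8]
`b = a` → b = [7, 8, 1, 8] (same object as a)
`c = a` → c = [7, 8, 1, 8] (same object as a, b)
`a[0] = 979` → a = [979, 8, 1, 8] (same object as b, c); b = [979, 8, 1, 8] (same object as a, c); c = [979, 8, 1, 8] (same object as a, b)
`b.append(794)` → a = [979, 8, 1, 8, 794] (same object as b, c); b = [979, 8, 1, 8, 794] (same object as a, c); c = [979, 8, 1, 8, 794] (same object as a, b)
`print(a)` → prints [979, 8, 1, 8, 794]
`print(c)` → prints [979, 8, 1, 8, 794]

Answer:
[979, 8, 1, 8, 794]
[979, 8, 1, 8, 794]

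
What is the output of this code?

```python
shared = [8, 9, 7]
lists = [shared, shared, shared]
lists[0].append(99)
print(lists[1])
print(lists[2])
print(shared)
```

Key concept: list of same reference.
Step by step:
`shared = [8, 9, 7]` → shared = [8, 9, 7]
`lists = [shared, shared, shared]` → lists = [[8, 9, 7], [8, 9, 7], [8, 9, 7]]
`lists[0].append(99)` → shared = [8, 9, 7, 99]; lists = [[8, 9, 7, 99], [8, 9, 7, 99], [8, 9, 7, 99]]
`print(lists[1])` → prints [8, 9, 7, 99]
`print(lists[2])` → prints [8, 9, 7, 99]
`print(shared)` → prints [8, 9, 7, 99]

Answer:
[8, 9, 7, 99]
[8, 9, 7, 99]
[8, 9, 7, 99]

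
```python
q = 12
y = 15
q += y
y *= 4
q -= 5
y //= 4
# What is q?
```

Trace:
`q = 12` → q = 12
`y = 15` → y = 15
`q += y` → q = 27
`y *= 4` → y = 60
`q -= 5` → q = 22
`y //= 4` → y = 15
So q = 22

Answer: 22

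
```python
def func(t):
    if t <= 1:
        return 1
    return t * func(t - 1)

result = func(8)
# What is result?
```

func(8) = 8 * 7 * 6 * 5 * 4 * 3 * 2 * 1 = 40320

Answer: 40320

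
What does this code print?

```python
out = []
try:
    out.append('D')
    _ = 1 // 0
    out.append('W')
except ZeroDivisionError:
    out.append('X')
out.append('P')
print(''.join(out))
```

Execution trace: 'D' (try body) → 'X' (except ZeroDivisionError) → 'P' (after the try/except). Output: DXP

Answer: DXP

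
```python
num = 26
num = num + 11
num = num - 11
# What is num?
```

Trace:
`num = 26` → num = 26
`num = num + 11` → num = 37
`num = num - 11` → num = 26
So num = 26

Answer: 26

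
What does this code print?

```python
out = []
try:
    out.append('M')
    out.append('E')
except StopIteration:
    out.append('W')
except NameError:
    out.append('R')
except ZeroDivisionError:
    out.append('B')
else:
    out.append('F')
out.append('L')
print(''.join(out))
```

Execution trace: 'M' (try body) → 'E' (try body, no exception) → 'F' (else) → 'L' (after the try/except). Output: MEFL

Answer: MEFL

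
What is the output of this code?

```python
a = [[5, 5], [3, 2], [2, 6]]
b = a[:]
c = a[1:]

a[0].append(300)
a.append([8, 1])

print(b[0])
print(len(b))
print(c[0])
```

Key concept: slice with nested mutation.
Step by step:
`a = [[5, 5], [3, 2], [2, 6]]` → a = [[5, 5], [3, 2], [2, 6]]
`b = a[:]` → b = [[5, 5], [3, 2], [2, 6]]
`c = a[1:]` → c = [[3, 2], [2, 6]]
`a[0].append(300)` → a = [[5, 5, 300], [3, 2], [2, 6]]; b = [[5, 5, 300], [3, 2], [2, 6]]
`a.append([8, 1])` → a = [[5, 5, 300], [3, 2], [2, 6], [8, 1]]
`print(b[0])` → prints [5, 5, 300]
`print(len(b))` → prints 3
`print(c[0])` → prints [3, 2]

Answer:
[5, 5, 300]
3
[3, 2]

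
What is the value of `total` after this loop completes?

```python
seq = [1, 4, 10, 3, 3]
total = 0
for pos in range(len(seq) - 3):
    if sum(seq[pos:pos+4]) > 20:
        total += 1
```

Count windows with sum > 20
`total` takes the values: 0

Answer: 0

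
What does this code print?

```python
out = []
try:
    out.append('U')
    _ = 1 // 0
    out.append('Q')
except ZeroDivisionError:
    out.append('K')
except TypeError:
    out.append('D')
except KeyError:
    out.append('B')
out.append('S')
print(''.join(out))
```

Execution trace: 'U' (try body) → 'K' (except ZeroDivisionError) → 'S' (after the try/except). Output: UKS

Answer: UKS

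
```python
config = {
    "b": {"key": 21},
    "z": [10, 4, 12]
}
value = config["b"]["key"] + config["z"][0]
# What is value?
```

Trace:
`config = { ...` → config = {'b': {'key': 21}, 'z': [10, 4, 12]}
`value = config["b"]["key"] + config["z"][0]` → value = 31
So value = 31

Answer: 31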